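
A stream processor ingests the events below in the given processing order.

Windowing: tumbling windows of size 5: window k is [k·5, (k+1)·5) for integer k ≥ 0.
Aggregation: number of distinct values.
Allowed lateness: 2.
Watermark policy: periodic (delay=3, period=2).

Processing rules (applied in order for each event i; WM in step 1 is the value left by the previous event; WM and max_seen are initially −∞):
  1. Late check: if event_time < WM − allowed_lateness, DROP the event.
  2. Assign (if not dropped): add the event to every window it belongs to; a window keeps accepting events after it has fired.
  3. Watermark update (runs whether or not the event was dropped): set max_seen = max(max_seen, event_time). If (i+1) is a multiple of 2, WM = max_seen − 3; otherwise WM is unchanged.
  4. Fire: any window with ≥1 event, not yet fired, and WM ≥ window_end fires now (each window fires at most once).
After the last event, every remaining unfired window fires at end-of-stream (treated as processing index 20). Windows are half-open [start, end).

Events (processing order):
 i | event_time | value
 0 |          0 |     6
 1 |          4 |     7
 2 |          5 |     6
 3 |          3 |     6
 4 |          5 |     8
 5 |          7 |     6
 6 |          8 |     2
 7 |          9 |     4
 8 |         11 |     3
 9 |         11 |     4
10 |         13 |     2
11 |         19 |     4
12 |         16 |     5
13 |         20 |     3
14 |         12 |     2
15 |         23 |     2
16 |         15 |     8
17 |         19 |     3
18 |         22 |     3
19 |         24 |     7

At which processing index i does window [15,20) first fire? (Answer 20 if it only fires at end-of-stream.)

i=0 t=0 v=6: → [0,5); WM=−∞
i=1 t=4 v=7: → [0,5); WM=1
i=2 t=5 v=6: → [5,10); WM=1
i=3 t=3 v=6: → [0,5); WM=2
i=4 t=5 v=8: → [5,10); WM=2
i=5 t=7 v=6: → [5,10); WM=4
i=6 t=8 v=2: → [5,10); WM=4
i=7 t=9 v=4: → [5,10); WM=6; [0,5) fires=2
i=8 t=11 v=3: → [10,15); WM=6
i=9 t=11 v=4: → [10,15); WM=8
i=10 t=13 v=2: → [10,15); WM=8
i=11 t=19 v=4: → [15,20); WM=16; [5,10) fires=4 [10,15) fires=3
i=12 t=16 v=5: → [15,20); WM=16
i=13 t=20 v=3: → [20,25); WM=17
i=14 t=12 v=2: DROP (t<17-2); WM=17
i=15 t=23 v=2: → [20,25); WM=20; [15,20) fires=2
i=16 t=15 v=8: DROP (t<20-2); WM=20
i=17 t=19 v=3: → [15,20); WM=20
i=18 t=22 v=3: → [20,25); WM=20
i=19 t=24 v=7: → [20,25); WM=21

15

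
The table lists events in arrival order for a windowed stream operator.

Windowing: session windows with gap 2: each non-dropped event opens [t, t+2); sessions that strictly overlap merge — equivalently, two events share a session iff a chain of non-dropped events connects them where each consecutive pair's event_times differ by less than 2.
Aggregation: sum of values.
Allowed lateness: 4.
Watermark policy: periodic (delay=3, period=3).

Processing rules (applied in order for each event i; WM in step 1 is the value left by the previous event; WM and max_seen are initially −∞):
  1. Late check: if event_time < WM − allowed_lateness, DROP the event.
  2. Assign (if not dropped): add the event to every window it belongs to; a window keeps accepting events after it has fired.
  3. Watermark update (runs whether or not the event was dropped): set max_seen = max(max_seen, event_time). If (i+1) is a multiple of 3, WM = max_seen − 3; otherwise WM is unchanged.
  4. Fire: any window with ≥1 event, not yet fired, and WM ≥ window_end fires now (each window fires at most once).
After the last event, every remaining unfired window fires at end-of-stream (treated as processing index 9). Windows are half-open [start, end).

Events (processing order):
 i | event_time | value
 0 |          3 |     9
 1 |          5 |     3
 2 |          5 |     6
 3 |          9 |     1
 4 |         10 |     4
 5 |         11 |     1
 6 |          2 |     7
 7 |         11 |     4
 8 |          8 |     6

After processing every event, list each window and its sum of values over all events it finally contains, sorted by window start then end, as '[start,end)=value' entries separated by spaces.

i=0 t=3 v=9: → [3,5); WM=−∞
i=1 t=5 v=3: → [5,7); WM=−∞
i=2 t=5 v=6: → [5,7); WM=2
i=3 t=9 v=1: → [9,11); WM=2
i=4 t=10 v=4: → [9,12); WM=2
i=5 t=11 v=1: → [9,13); WM=8
i=6 t=2 v=7: DROP (t<8-4); WM=8
i=7 t=11 v=4: → [9,13); WM=8
i=8 t=8 v=6: → [8,13); WM=8

[3,5)=9 [5,7)=9 [8,13)=16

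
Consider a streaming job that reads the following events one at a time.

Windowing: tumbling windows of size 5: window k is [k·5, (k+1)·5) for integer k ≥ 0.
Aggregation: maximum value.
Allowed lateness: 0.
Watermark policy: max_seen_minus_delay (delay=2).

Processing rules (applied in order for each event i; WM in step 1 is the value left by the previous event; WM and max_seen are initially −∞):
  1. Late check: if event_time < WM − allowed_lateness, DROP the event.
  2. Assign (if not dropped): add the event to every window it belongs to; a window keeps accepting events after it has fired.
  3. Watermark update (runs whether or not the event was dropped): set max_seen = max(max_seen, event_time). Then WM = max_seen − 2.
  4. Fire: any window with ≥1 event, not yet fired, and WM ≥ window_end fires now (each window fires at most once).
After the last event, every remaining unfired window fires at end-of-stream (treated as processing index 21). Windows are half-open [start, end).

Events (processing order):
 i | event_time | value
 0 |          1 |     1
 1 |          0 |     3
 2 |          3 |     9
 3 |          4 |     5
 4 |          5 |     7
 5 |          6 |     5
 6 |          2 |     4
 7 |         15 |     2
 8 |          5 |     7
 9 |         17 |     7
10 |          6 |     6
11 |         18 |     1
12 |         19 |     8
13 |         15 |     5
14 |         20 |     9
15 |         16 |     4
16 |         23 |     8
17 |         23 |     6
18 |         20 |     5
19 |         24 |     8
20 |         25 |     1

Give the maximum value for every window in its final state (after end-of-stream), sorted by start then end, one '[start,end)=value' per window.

[0,5)=9 [5,10)=7 [15,20)=8 [20,25)=9 [25,30)=1

i=0 t=1 v=1: → [0,5); WM=-1
i=1 t=0 v=3: → [0,5); WM=-1
i=2 t=3 v=9: → [0,5); WM=1
i=3 t=4 v=5: → [0,5); WM=2
i=4 t=5 v=7: → [5,10); WM=3
i=5 t=6 v=5: → [5,10); WM=4
i=6 t=2 v=4: DROP (t<4-0); WM=4
i=7 t=15 v=2: → [15,20); WM=13; [0,5) fires=9 [5,10) fires=7
i=8 t=5 v=7: DROP (t<13-0); WM=13
i=9 t=17 v=7: → [15,20); WM=15
i=10 t=6 v=6: DROP (t<15-0); WM=15
i=11 t=18 v=1: → [15,20); WM=16
i=12 t=19 v=8: → [15,20); WM=17
i=13 t=15 v=5: DROP (t<17-0); WM=17
i=14 t=20 v=9: → [20,25); WM=18
i=15 t=16 v=4: DROP (t<18-0); WM=18
i=16 t=23 v=8: → [20,25); WM=21; [15,20) fires=8
i=17 t=23 v=6: → [20,25); WM=21
i=18 t=20 v=5: DROP (t<21-0); WM=21
i=19 t=24 v=8: → [20,25); WM=22
i=20 t=25 v=1: → [25,30); WM=23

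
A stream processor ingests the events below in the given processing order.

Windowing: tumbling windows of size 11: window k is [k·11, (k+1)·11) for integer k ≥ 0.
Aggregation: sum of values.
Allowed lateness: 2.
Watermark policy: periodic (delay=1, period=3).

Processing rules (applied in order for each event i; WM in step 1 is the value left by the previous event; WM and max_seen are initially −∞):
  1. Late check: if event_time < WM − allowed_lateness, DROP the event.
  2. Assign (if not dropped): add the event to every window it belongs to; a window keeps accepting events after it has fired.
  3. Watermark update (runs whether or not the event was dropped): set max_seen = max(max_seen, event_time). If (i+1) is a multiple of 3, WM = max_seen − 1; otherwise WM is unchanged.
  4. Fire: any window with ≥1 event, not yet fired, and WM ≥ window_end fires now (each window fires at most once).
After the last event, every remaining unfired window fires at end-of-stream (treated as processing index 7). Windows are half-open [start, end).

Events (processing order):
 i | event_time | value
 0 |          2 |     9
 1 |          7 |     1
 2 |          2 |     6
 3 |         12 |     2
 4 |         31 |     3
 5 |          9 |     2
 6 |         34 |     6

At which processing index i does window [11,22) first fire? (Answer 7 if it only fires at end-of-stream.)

i=0 t=2 v=9: → [0,11); WM=−∞
i=1 t=7 v=1: → [0,11); WM=−∞
i=2 t=2 v=6: → [0,11); WM=6
i=3 t=12 v=2: → [11,22); WM=6
i=4 t=31 v=3: → [22,33); WM=6
i=5 t=9 v=2: → [0,11); WM=30; [0,11) fires=18 [11,22) fires=2
i=6 t=34 v=6: → [33,44); WM=30

5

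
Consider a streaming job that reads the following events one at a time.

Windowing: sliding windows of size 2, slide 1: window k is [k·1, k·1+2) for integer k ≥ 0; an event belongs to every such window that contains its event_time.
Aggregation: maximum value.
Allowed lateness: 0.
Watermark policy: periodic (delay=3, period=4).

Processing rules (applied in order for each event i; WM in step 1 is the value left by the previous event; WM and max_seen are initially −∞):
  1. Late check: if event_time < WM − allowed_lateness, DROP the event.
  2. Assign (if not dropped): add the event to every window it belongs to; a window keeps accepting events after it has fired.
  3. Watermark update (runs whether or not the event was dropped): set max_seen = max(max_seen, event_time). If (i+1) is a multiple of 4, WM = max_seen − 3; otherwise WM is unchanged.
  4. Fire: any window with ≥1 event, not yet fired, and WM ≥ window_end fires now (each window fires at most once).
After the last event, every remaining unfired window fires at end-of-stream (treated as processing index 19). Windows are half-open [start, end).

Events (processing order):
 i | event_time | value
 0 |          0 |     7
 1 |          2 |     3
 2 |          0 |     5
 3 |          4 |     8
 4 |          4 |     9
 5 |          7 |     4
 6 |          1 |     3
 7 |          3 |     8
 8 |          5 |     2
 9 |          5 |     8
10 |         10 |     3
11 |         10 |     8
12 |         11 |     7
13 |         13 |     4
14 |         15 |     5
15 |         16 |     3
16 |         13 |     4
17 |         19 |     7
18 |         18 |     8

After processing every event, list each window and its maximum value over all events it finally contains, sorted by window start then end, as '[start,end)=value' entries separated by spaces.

[0,2)=7 [1,3)=3 [2,4)=8 [3,5)=9 [4,6)=9 [5,7)=8 [6,8)=4 [7,9)=4 [9,11)=8 [10,12)=8 [11,13)=7 [12,14)=4 [13,15)=4 [14,16)=5 [15,17)=5 [16,18)=3 [17,19)=8 [18,20)=8 [19,21)=7

i=0 t=0 v=7: → [0,2); WM=−∞
i=1 t=2 v=3: → [2,4),[1,3); WM=−∞
i=2 t=0 v=5: → [0,2); WM=−∞
i=3 t=4 v=8: → [4,6),[3,5); WM=1
i=4 t=4 v=9: → [4,6),[3,5); WM=1
i=5 t=7 v=4: → [7,9),[6,8); WM=1
i=6 t=1 v=3: → [1,3),[0,2); WM=1
i=7 t=3 v=8: → [3,5),[2,4); WM=4; [0,2) fires=7 [1,3) fires=3 [2,4) fires=8
i=8 t=5 v=2: → [5,7),[4,6); WM=4
i=9 t=5 v=8: → [5,7),[4,6); WM=4
i=10 t=10 v=3: → [10,12),[9,11); WM=4
i=11 t=10 v=8: → [10,12),[9,11); WM=7; [3,5) fires=9 [4,6) fires=9 [5,7) fires=8
i=12 t=11 v=7: → [11,13),[10,12); WM=7
i=13 t=13 v=4: → [13,15),[12,14); WM=7
i=14 t=15 v=5: → [15,17),[14,16); WM=7
i=15 t=16 v=3: → [16,18),[15,17); WM=13; [6,8) fires=4 [7,9) fires=4 [9,11) fires=8 [10,12) fires=8 [11,13) fires=7
i=16 t=13 v=4: → [13,15),[12,14); WM=13
i=17 t=19 v=7: → [19,21),[18,20); WM=13
i=18 t=18 v=8: → [18,20),[17,19); WM=13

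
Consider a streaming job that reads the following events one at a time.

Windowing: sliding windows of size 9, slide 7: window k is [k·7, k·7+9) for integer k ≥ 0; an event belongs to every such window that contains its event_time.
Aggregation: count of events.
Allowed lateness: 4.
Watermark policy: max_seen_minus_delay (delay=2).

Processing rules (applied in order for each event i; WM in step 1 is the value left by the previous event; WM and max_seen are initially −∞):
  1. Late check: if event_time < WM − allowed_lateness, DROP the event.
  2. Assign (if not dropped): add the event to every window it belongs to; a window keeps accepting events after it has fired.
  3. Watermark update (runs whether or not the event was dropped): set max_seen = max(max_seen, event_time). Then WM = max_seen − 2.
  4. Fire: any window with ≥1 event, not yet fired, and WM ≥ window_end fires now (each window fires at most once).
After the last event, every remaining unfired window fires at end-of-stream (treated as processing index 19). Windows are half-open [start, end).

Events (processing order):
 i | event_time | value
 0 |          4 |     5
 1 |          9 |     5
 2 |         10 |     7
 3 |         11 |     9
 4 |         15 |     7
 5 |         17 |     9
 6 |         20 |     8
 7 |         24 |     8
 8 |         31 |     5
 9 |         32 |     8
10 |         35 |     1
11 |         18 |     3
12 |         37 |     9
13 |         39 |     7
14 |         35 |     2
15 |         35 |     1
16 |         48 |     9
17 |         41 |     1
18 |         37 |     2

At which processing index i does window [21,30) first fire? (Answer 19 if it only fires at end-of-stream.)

i=0 t=4 v=5: → [0,9); WM=2
i=1 t=9 v=5: → [7,16); WM=7
i=2 t=10 v=7: → [7,16); WM=8
i=3 t=11 v=9: → [7,16); WM=9; [0,9) fires=1
i=4 t=15 v=7: → [14,23),[7,16); WM=13
i=5 t=17 v=9: → [14,23); WM=15
i=6 t=20 v=8: → [14,23); WM=18; [7,16) fires=4
i=7 t=24 v=8: → [21,30); WM=22
i=8 t=31 v=5: → [28,37); WM=29; [14,23) fires=3
i=9 t=32 v=8: → [28,37); WM=30; [21,30) fires=1
i=10 t=35 v=1: → [35,44),[28,37); WM=33
i=11 t=18 v=3: DROP (t<33-4); WM=33
i=12 t=37 v=9: → [35,44); WM=35
i=13 t=39 v=7: → [35,44); WM=37; [28,37) fires=3
i=14 t=35 v=2: → [35,44),[28,37); WM=37
i=15 t=35 v=1: → [35,44),[28,37); WM=37
i=16 t=48 v=9: → [42,51); WM=46; [35,44) fires=5
i=17 t=41 v=1: DROP (t<46-4); WM=46
i=18 t=37 v=2: DROP (t<46-4); WM=46

9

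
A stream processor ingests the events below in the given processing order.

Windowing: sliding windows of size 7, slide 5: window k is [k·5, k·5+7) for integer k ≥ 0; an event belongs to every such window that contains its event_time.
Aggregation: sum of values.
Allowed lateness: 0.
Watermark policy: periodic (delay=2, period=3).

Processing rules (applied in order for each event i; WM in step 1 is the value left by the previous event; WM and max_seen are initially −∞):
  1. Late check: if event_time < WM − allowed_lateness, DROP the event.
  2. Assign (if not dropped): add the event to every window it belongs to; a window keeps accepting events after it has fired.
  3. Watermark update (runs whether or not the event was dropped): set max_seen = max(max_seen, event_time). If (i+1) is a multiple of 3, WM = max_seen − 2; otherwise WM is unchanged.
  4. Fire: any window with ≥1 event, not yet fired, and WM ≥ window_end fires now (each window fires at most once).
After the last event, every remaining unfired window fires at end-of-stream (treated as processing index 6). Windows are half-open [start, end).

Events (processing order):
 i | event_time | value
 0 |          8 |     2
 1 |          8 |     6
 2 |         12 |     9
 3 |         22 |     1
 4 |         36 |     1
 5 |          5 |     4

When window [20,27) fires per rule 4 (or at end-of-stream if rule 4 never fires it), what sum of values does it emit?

1

i=0 t=8 v=2: → [5,12); WM=−∞
i=1 t=8 v=6: → [5,12); WM=−∞
i=2 t=12 v=9: → [10,17); WM=10
i=3 t=22 v=1: → [20,27); WM=10
i=4 t=36 v=1: → [35,42),[30,37); WM=10
i=5 t=5 v=4: DROP (t<10-0); WM=34; [5,12) fires=8 [10,17) fires=9 [20,27) fires=1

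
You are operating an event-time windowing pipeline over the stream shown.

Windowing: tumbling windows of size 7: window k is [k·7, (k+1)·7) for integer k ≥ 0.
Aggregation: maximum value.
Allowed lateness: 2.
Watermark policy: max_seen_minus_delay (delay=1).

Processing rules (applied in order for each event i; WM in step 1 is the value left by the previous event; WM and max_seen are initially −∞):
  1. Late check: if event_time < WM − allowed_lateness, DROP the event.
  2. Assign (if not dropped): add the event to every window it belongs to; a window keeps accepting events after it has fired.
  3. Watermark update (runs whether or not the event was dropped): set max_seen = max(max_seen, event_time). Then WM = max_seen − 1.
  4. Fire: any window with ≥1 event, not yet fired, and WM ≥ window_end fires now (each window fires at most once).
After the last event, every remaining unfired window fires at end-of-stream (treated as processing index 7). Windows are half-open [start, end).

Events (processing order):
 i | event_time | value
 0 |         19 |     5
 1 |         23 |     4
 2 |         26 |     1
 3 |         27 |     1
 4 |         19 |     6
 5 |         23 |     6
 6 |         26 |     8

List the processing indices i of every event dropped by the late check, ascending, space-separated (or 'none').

i=0 t=19 v=5: → [14,21); WM=18
i=1 t=23 v=4: → [21,28); WM=22; [14,21) fires=5
i=2 t=26 v=1: → [21,28); WM=25
i=3 t=27 v=1: → [21,28); WM=26
i=4 t=19 v=6: DROP (t<26-2); WM=26
i=5 t=23 v=6: DROP (t<26-2); WM=26
i=6 t=26 v=8: → [21,28); WM=26

4 5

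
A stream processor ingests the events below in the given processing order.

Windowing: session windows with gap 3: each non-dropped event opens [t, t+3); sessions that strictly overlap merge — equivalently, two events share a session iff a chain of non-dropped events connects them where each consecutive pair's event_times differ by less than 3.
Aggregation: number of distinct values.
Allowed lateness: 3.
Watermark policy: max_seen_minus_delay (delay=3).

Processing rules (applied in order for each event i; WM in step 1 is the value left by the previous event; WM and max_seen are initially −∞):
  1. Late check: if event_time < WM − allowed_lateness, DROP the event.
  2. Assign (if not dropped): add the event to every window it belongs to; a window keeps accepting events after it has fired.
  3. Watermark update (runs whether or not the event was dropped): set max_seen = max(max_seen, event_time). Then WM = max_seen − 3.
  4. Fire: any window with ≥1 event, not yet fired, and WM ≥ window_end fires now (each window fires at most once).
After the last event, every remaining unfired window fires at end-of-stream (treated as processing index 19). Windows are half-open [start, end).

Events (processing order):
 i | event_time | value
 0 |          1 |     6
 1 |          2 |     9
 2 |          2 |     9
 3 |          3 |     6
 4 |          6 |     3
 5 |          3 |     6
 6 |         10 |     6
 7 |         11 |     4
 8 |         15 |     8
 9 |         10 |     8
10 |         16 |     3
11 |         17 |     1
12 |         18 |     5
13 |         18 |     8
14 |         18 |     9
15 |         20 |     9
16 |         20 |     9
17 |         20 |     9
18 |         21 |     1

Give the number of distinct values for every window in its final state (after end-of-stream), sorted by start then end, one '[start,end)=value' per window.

[1,6)=2 [6,9)=1 [10,14)=3 [15,24)=5

i=0 t=1 v=6: → [1,4); WM=-2
i=1 t=2 v=9: → [1,5); WM=-1
i=2 t=2 v=9: → [1,5); WM=-1
i=3 t=3 v=6: → [1,6); WM=0
i=4 t=6 v=3: → [6,9); WM=3
i=5 t=3 v=6: → [1,6); WM=3
i=6 t=10 v=6: → [10,13); WM=7
i=7 t=11 v=4: → [10,14); WM=8
i=8 t=15 v=8: → [15,18); WM=12
i=9 t=10 v=8: → [10,14); WM=12
i=10 t=16 v=3: → [15,19); WM=13
i=11 t=17 v=1: → [15,20); WM=14
i=12 t=18 v=5: → [15,21); WM=15
i=13 t=18 v=8: → [15,21); WM=15
i=14 t=18 v=9: → [15,21); WM=15
i=15 t=20 v=9: → [15,23); WM=17
i=16 t=20 v=9: → [15,23); WM=17
i=17 t=20 v=9: → [15,23); WM=17
i=18 t=21 v=1: → [15,24); WM=18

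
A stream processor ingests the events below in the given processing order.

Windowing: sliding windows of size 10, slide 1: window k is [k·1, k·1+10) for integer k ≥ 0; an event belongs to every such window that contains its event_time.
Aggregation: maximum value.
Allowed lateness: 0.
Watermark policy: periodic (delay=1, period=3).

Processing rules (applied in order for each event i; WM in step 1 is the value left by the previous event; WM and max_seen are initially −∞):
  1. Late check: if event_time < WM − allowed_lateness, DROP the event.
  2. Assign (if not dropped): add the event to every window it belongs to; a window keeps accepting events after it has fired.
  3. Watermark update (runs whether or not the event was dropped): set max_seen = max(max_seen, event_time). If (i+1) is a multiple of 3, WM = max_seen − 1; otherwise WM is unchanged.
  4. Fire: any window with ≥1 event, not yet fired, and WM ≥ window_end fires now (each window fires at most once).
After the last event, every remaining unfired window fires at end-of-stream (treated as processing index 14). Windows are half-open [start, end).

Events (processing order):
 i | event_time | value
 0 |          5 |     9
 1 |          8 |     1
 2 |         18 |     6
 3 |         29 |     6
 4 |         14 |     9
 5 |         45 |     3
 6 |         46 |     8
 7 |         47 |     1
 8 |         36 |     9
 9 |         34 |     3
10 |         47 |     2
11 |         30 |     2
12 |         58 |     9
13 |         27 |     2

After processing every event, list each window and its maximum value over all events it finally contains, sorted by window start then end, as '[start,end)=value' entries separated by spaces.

[0,10)=9 [1,11)=9 [2,12)=9 [3,13)=9 [4,14)=9 [5,15)=9 [6,16)=1 [7,17)=1 [8,18)=1 [9,19)=6 [10,20)=6 [11,21)=6 [12,22)=6 [13,23)=6 [14,24)=6 [15,25)=6 [16,26)=6 [17,27)=6 [18,28)=6 [20,30)=6 [21,31)=6 [22,32)=6 [23,33)=6 [24,34)=6 [25,35)=6 [26,36)=6 [27,37)=6 [28,38)=6 [29,39)=6 [36,46)=3 [37,47)=8 [38,48)=8 [39,49)=8 [40,50)=8 [41,51)=8 [42,52)=8 [43,53)=8 [44,54)=8 [45,55)=8 [46,56)=8 [47,57)=2 [49,59)=9 [50,60)=9 [51,61)=9 [52,62)=9 [53,63)=9 [54,64)=9 [55,65)=9 [56,66)=9 [57,67)=9 [58,68)=9

i=0 t=5 v=9: → [5,15),[4,14),[3,13),[2,12),[1,11),[0,10); WM=−∞
i=1 t=8 v=1: → [8,18),[7,17),[6,16),[5,15),[4,14),[3,13),[2,12),[1,11),[0,10); WM=−∞
i=2 t=18 v=6: → [18,28),[17,27),[16,26),[15,25),[14,24),[13,23),[12,22),[11,21),[10,20),[9,19); WM=17; [0,10) fires=9 [1,11) fires=9 [2,12) fires=9 [3,13) fires=9 [4,14) fires=9 [5,15) fires=9 [6,16) fires=1 [7,17) fires=1
i=3 t=29 v=6: → [29,39),[28,38),[27,37),[26,36),[25,35),[24,34),[23,33),[22,32),[21,31),[20,30); WM=17
i=4 t=14 v=9: DROP (t<17-0); WM=17
i=5 t=45 v=3: → [45,55),[44,54),[43,53),[42,52),[41,51),[40,50),[39,49),[38,48),[37,47),[36,46); WM=44; [8,18) fires=1 [9,19) fires=6 [10,20) fires=6 [11,21) fires=6 [12,22) fires=6 [13,23) fires=6 [14,24) fires=6 [15,25) fires=6 [16,26) fires=6 [17,27) fires=6 [18,28) fires=6 [20,30) fires=6 [21,31) fires=6 [22,32) fires=6 [23,33) fires=6 [24,34) fires=6 [25,35) fires=6 [26,36) fires=6 [27,37) fires=6 [28,38) fires=6 [29,39) fires=6
i=6 t=46 v=8: → [46,56),[45,55),[44,54),[43,53),[42,52),[41,51),[40,50),[39,49),[38,48),[37,47); WM=44
i=7 t=47 v=1: → [47,57),[46,56),[45,55),[44,54),[43,53),[42,52),[41,51),[40,50),[39,49),[38,48); WM=44
i=8 t=36 v=9: DROP (t<44-0); WM=46; [36,46) fires=3
i=9 t=34 v=3: DROP (t<46-0); WM=46
i=10 t=47 v=2: → [47,57),[46,56),[45,55),[44,54),[43,53),[42,52),[41,51),[40,50),[39,49),[38,48); WM=46
i=11 t=30 v=2: DROP (t<46-0); WM=46
i=12 t=58 v=9: → [58,68),[57,67),[56,66),[55,65),[54,64),[53,63),[52,62),[51,61),[50,60),[49,59); WM=46
i=13 t=27 v=2: DROP (t<46-0); WM=46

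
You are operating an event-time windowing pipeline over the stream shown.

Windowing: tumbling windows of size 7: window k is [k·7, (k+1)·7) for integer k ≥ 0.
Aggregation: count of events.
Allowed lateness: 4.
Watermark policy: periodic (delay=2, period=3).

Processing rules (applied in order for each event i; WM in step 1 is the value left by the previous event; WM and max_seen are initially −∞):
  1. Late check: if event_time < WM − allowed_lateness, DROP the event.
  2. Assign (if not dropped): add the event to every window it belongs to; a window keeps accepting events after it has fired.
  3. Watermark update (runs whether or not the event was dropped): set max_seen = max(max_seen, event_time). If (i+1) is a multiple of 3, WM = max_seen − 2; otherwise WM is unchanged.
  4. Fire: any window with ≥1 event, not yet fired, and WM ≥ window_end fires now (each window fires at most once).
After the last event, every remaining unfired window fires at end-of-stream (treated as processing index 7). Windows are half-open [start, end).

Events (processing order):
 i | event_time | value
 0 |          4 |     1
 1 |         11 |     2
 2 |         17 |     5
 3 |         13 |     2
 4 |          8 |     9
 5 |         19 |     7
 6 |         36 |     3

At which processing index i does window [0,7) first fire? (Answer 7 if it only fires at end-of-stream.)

2

i=0 t=4 v=1: → [0,7); WM=−∞
i=1 t=11 v=2: → [7,14); WM=−∞
i=2 t=17 v=5: → [14,21); WM=15; [0,7) fires=1 [7,14) fires=1
i=3 t=13 v=2: → [7,14); WM=15
i=4 t=8 v=9: DROP (t<15-4); WM=15
i=5 t=19 v=7: → [14,21); WM=17
i=6 t=36 v=3: → [35,42); WM=17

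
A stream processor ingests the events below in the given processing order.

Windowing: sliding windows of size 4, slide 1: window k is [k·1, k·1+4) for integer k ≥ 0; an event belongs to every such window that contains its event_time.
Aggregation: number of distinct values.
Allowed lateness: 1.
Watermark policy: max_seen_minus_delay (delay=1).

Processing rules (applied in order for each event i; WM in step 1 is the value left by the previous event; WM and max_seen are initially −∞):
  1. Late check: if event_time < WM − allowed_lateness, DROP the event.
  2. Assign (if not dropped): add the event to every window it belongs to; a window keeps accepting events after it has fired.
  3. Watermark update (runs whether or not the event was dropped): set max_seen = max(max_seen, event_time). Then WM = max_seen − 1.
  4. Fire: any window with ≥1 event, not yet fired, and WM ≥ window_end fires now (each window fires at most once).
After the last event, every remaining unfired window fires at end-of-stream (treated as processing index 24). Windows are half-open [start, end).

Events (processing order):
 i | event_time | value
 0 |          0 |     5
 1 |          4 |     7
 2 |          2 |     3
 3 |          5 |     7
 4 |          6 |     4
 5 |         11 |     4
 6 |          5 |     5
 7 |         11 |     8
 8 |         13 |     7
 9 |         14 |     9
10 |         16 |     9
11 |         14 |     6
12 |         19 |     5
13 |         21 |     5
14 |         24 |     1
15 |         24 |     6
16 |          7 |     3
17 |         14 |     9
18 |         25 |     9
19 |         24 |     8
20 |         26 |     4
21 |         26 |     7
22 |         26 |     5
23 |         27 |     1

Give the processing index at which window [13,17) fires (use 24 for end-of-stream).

12

i=0 t=0 v=5: → [0,4); WM=-1
i=1 t=4 v=7: → [4,8),[3,7),[2,6),[1,5); WM=3
i=2 t=2 v=3: → [2,6),[1,5),[0,4); WM=3
i=3 t=5 v=7: → [5,9),[4,8),[3,7),[2,6); WM=4; [0,4) fires=2
i=4 t=6 v=4: → [6,10),[5,9),[4,8),[3,7); WM=5; [1,5) fires=2
i=5 t=11 v=4: → [11,15),[10,14),[9,13),[8,12); WM=10; [2,6) fires=2 [3,7) fires=2 [4,8) fires=2 [5,9) fires=2 [6,10) fires=1
i=6 t=5 v=5: DROP (t<10-1); WM=10
i=7 t=11 v=8: → [11,15),[10,14),[9,13),[8,12); WM=10
i=8 t=13 v=7: → [13,17),[12,16),[11,15),[10,14); WM=12; [8,12) fires=2
i=9 t=14 v=9: → [14,18),[13,17),[12,16),[11,15); WM=13; [9,13) fires=2
i=10 t=16 v=9: → [16,20),[15,19),[14,18),[13,17); WM=15; [10,14) fires=3 [11,15) fires=4
i=11 t=14 v=6: → [14,18),[13,17),[12,16),[11,15); WM=15
i=12 t=19 v=5: → [19,23),[18,22),[17,21),[16,20); WM=18; [12,16) fires=3 [13,17) fires=3 [14,18) fires=2
i=13 t=21 v=5: → [21,25),[20,24),[19,23),[18,22); WM=20; [15,19) fires=1 [16,20) fires=2
i=14 t=24 v=1: → [24,28),[23,27),[22,26),[21,25); WM=23; [17,21) fires=1 [18,22) fires=1 [19,23) fires=1
i=15 t=24 v=6: → [24,28),[23,27),[22,26),[21,25); WM=23
i=16 t=7 v=3: DROP (t<23-1); WM=23
i=17 t=14 v=9: DROP (t<23-1); WM=23
i=18 t=25 v=9: → [25,29),[24,28),[23,27),[22,26); WM=24; [20,24) fires=1
i=19 t=24 v=8: → [24,28),[23,27),[22,26),[21,25); WM=24
i=20 t=26 v=4: → [26,30),[25,29),[24,28),[23,27); WM=25; [21,25) fires=4
i=21 t=26 v=7: → [26,30),[25,29),[24,28),[23,27); WM=25
i=22 t=26 v=5: → [26,30),[25,29),[24,28),[23,27); WM=25
i=23 t=27 v=1: → [27,31),[26,30),[25,29),[24,28); WM=26; [22,26) fires=4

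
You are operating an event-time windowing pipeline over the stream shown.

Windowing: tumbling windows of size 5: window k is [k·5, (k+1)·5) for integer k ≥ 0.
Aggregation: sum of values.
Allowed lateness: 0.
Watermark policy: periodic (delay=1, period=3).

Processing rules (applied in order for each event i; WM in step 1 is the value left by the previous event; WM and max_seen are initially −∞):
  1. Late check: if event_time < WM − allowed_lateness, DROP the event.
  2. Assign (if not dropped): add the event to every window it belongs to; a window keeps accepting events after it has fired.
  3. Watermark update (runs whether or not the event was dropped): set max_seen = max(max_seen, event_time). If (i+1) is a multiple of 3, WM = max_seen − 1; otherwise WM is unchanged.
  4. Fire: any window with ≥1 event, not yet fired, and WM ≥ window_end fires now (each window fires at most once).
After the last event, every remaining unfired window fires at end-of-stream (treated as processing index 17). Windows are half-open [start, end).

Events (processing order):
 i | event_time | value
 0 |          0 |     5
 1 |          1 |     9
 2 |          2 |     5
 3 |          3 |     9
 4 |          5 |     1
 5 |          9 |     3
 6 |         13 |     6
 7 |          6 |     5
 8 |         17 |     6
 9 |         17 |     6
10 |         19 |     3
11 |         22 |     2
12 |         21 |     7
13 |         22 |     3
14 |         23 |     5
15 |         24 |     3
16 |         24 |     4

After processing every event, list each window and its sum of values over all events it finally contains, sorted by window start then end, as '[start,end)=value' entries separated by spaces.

i=0 t=0 v=5: → [0,5); WM=−∞
i=1 t=1 v=9: → [0,5); WM=−∞
i=2 t=2 v=5: → [0,5); WM=1
i=3 t=3 v=9: → [0,5); WM=1
i=4 t=5 v=1: → [5,10); WM=1
i=5 t=9 v=3: → [5,10); WM=8; [0,5) fires=28
i=6 t=13 v=6: → [10,15); WM=8
i=7 t=6 v=5: DROP (t<8-0); WM=8
i=8 t=17 v=6: → [15,20); WM=16; [5,10) fires=4 [10,15) fires=6
i=9 t=17 v=6: → [15,20); WM=16
i=10 t=19 v=3: → [15,20); WM=16
i=11 t=22 v=2: → [20,25); WM=21; [15,20) fires=15
i=12 t=21 v=7: → [20,25); WM=21
i=13 t=22 v=3: → [20,25); WM=21
i=14 t=23 v=5: → [20,25); WM=22
i=15 t=24 v=3: → [20,25); WM=22
i=16 t=24 v=4: → [20,25); WM=22

[0,5)=28 [5,10)=4 [10,15)=6 [15,20)=15 [20,25)=24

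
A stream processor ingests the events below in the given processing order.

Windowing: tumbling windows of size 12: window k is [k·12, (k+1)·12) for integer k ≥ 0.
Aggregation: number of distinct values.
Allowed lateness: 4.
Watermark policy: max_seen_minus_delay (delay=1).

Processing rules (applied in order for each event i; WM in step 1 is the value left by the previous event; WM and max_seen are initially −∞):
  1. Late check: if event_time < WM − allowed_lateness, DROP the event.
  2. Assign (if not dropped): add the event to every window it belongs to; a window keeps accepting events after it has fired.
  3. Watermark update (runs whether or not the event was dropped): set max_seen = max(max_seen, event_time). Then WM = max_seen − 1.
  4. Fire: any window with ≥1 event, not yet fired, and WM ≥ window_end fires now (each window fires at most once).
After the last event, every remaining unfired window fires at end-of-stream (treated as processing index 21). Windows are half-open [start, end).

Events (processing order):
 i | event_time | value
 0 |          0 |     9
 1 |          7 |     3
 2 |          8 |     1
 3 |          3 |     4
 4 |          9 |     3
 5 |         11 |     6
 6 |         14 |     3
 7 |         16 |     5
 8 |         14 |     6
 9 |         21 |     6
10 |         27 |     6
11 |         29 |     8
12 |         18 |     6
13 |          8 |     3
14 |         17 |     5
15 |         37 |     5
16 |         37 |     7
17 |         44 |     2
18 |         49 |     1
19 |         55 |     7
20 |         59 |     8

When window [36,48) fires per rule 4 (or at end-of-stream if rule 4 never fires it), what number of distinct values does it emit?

i=0 t=0 v=9: → [0,12); WM=-1
i=1 t=7 v=3: → [0,12); WM=6
i=2 t=8 v=1: → [0,12); WM=7
i=3 t=3 v=4: → [0,12); WM=7
i=4 t=9 v=3: → [0,12); WM=8
i=5 t=11 v=6: → [0,12); WM=10
i=6 t=14 v=3: → [12,24); WM=13; [0,12) fires=5
i=7 t=16 v=5: → [12,24); WM=15
i=8 t=14 v=6: → [12,24); WM=15
i=9 t=21 v=6: → [12,24); WM=20
i=10 t=27 v=6: → [24,36); WM=26; [12,24) fires=3
i=11 t=29 v=8: → [24,36); WM=28
i=12 t=18 v=6: DROP (t<28-4); WM=28
i=13 t=8 v=3: DROP (t<28-4); WM=28
i=14 t=17 v=5: DROP (t<28-4); WM=28
i=15 t=37 v=5: → [36,48); WM=36; [24,36) fires=2
i=16 t=37 v=7: → [36,48); WM=36
i=17 t=44 v=2: → [36,48); WM=43
i=18 t=49 v=1: → [48,60); WM=48; [36,48) fires=3
i=19 t=55 v=7: → [48,60); WM=54
i=20 t=59 v=8: → [48,60); WM=58

3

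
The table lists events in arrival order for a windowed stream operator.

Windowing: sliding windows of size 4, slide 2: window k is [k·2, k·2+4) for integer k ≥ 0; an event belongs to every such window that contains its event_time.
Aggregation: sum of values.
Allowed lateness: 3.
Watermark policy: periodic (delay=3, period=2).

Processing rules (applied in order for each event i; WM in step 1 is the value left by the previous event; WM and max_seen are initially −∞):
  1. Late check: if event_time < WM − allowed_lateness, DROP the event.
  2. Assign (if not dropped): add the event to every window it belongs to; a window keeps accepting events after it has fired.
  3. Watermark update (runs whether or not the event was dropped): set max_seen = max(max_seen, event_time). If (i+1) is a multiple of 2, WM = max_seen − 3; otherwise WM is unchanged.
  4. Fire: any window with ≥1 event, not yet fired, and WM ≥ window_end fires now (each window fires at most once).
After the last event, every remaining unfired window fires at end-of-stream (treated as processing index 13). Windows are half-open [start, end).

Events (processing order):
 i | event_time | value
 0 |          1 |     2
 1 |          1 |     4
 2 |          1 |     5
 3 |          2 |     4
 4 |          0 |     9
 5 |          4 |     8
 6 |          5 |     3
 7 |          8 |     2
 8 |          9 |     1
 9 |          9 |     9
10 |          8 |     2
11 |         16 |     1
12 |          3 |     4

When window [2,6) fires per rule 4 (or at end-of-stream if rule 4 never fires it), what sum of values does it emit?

15

i=0 t=1 v=2: → [0,4); WM=−∞
i=1 t=1 v=4: → [0,4); WM=-2
i=2 t=1 v=5: → [0,4); WM=-2
i=3 t=2 v=4: → [2,6),[0,4); WM=-1
i=4 t=0 v=9: → [0,4); WM=-1
i=5 t=4 v=8: → [4,8),[2,6); WM=1
i=6 t=5 v=3: → [4,8),[2,6); WM=1
i=7 t=8 v=2: → [8,12),[6,10); WM=5; [0,4) fires=24
i=8 t=9 v=1: → [8,12),[6,10); WM=5
i=9 t=9 v=9: → [8,12),[6,10); WM=6; [2,6) fires=15
i=10 t=8 v=2: → [8,12),[6,10); WM=6
i=11 t=16 v=1: → [16,20),[14,18); WM=13; [4,8) fires=11 [6,10) fires=14 [8,12) fires=14
i=12 t=3 v=4: DROP (t<13-3); WM=13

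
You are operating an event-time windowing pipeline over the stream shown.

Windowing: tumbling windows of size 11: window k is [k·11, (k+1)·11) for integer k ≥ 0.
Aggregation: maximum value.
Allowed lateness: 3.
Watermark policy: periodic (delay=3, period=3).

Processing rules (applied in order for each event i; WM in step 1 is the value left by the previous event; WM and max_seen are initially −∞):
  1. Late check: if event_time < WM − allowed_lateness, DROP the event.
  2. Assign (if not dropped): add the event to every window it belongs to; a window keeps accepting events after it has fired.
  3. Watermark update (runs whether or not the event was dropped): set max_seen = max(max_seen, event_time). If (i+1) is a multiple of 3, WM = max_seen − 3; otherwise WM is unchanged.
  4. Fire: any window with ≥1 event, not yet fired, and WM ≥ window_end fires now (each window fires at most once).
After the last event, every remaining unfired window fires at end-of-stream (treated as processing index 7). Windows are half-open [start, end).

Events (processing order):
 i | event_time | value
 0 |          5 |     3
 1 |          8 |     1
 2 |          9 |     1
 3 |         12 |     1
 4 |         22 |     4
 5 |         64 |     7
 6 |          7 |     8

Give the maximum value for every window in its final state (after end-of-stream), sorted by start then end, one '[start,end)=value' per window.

[0,11)=3 [11,22)=1 [22,33)=4 [55,66)=7

i=0 t=5 v=3: → [0,11); WM=−∞
i=1 t=8 v=1: → [0,11); WM=−∞
i=2 t=9 v=1: → [0,11); WM=6
i=3 t=12 v=1: → [11,22); WM=6
i=4 t=22 v=4: → [22,33); WM=6
i=5 t=64 v=7: → [55,66); WM=61; [0,11) fires=3 [11,22) fires=1 [22,33) fires=4
i=6 t=7 v=8: DROP (t<61-3); WM=61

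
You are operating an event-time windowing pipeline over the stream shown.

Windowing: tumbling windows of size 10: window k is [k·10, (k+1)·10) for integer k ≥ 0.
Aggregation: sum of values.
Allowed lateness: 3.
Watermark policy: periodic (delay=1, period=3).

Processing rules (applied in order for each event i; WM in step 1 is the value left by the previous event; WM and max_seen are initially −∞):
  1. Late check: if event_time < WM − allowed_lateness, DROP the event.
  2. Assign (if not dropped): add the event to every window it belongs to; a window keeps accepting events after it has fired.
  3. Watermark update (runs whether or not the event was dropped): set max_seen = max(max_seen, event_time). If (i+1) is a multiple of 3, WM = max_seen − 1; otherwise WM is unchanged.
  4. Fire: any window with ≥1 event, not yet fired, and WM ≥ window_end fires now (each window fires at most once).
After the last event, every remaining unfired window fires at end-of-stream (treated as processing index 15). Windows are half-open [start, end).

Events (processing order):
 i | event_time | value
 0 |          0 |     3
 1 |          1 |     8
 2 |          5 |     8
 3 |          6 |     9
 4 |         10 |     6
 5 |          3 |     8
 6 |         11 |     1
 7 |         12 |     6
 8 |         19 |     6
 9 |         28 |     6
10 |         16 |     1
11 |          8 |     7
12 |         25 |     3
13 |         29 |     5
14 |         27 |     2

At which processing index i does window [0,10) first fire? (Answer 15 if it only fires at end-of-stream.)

8

i=0 t=0 v=3: → [0,10); WM=−∞
i=1 t=1 v=8: → [0,10); WM=−∞
i=2 t=5 v=8: → [0,10); WM=4
i=3 t=6 v=9: → [0,10); WM=4
i=4 t=10 v=6: → [10,20); WM=4
i=5 t=3 v=8: → [0,10); WM=9
i=6 t=11 v=1: → [10,20); WM=9
i=7 t=12 v=6: → [10,20); WM=9
i=8 t=19 v=6: → [10,20); WM=18; [0,10) fires=36
i=9 t=28 v=6: → [20,30); WM=18
i=10 t=16 v=1: → [10,20); WM=18
i=11 t=8 v=7: DROP (t<18-3); WM=27; [10,20) fires=20
i=12 t=25 v=3: → [20,30); WM=27
i=13 t=29 v=5: → [20,30); WM=27
i=14 t=27 v=2: → [20,30); WM=28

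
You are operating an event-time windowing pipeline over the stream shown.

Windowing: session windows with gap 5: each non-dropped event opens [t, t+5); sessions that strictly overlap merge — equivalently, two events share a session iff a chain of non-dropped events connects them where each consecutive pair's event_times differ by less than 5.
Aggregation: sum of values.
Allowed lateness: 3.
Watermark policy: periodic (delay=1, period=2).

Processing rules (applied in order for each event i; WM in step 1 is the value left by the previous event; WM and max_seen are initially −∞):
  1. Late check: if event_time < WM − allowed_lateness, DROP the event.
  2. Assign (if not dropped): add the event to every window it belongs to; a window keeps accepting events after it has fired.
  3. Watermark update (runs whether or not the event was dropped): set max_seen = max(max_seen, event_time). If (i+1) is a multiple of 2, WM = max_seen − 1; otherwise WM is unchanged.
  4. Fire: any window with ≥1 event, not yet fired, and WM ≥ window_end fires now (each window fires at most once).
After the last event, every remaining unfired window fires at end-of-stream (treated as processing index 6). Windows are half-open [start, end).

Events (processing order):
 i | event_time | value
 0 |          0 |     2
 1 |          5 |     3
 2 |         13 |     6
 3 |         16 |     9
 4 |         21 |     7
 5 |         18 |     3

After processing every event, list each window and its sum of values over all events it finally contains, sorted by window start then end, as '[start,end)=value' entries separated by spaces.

[0,5)=2 [5,10)=3 [13,26)=25

i=0 t=0 v=2: → [0,5); WM=−∞
i=1 t=5 v=3: → [5,10); WM=4
i=2 t=13 v=6: → [13,18); WM=4
i=3 t=16 v=9: → [13,21); WM=15
i=4 t=21 v=7: → [21,26); WM=15
i=5 t=18 v=3: → [13,26); WM=20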